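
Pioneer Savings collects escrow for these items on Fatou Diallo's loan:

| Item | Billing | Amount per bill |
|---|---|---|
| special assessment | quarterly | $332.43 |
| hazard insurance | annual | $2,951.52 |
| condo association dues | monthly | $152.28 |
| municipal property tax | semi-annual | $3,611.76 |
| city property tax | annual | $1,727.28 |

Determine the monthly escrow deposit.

Special assessment = $332.43 × 4 = $1,329.72
Hazard insurance = $2,951.52
Condo association dues = $152.28 × 12 = $1,827.36
Municipal property tax = $3,611.76 × 2 = $7,223.52
City property tax = $1,727.28
Yearly total = $1,329.72 + $2,951.52 + $1,827.36 + $7,223.52 + $1,727.28 = $15,059.40
Monthly = $15,059.40 / 12 = $1,254.95

$1,254.95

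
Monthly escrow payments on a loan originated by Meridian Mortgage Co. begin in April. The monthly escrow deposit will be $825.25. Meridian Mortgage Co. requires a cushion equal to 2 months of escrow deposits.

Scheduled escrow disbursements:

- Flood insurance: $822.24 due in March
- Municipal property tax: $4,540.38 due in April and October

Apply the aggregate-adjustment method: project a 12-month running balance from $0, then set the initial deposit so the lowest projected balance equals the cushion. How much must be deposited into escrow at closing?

Cushion = 2 × $825.25 = $1,650.50
Trial balance (start $0, +$825.25 each month, − disbursements):
  Apr: +$825.25 − $4,540.38 → -$3,715.13
  May: +$825.25 → -$2,889.88
  Jun: +$825.25 → -$2,064.63
  Jul: +$825.25 → -$1,239.38
  Aug: +$825.25 → -$414.13
  Sep: +$825.25 → $411.12
  Oct: +$825.25 − $4,540.38 → -$3,304.01
  Nov: +$825.25 → -$2,478.76
  Dec: +$825.25 → -$1,653.51
  Jan: +$825.25 → -$828.26
  Feb: +$825.25 → -$3.01
  Mar: +$825.25 − $822.24 → $0.00
Lowest trial balance = -$3,715.13 (Apr)
Initial deposit = cushion − low point = $1,650.50 − (-$3,715.13) = $5,365.63

$5,365.63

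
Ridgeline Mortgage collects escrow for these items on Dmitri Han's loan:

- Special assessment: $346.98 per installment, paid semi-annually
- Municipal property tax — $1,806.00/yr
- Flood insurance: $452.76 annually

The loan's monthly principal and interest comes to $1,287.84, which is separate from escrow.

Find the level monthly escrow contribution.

$246.06

Special assessment — $346.98 × 2 = $693.96/yr
Municipal property tax — $1,806.00/yr
Flood insurance — $452.76/yr
Total per year = $693.96 + $1,806.00 + $452.76 = $2,952.72
Per month = $2,952.72 / 12 = $246.06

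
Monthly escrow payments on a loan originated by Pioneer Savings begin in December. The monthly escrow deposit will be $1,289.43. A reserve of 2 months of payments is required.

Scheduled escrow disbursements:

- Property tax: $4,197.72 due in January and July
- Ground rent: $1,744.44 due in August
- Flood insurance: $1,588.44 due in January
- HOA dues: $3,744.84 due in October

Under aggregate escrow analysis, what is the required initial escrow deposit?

$5,786.16

Cushion = 2 × $1,289.43 = $2,578.86
Trial balance (start $0, +$1,289.43 each month, − disbursements):
  Dec: +$1,289.43 → $1,289.43
  Jan: +$1,289.43 − $5,786.16 → -$3,207.30
  Feb: +$1,289.43 → -$1,917.87
  Mar: +$1,289.43 → -$628.44
  Apr: +$1,289.43 → $660.99
  May: +$1,289.43 → $1,950.42
  Jun: +$1,289.43 → $3,239.85
  Jul: +$1,289.43 − $4,197.72 → $331.56
  Aug: +$1,289.43 − $1,744.44 → -$123.45
  Sep: +$1,289.43 → $1,165.98
  Oct: +$1,289.43 − $3,744.84 → -$1,289.43
  Nov: +$1,289.43 → $0.00
Lowest trial balance = -$3,207.30 (Jan)
Initial deposit = cushion − low point = $2,578.86 − (-$3,207.30) = $5,786.16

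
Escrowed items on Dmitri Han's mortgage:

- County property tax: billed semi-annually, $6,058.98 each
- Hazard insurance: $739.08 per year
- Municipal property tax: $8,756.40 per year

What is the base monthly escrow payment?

County property tax: $6,058.98 × 2 = $12,117.96 annually
Hazard insurance: $739.08 annually
Municipal property tax: $8,756.40 annually
Yearly total = $12,117.96 + $739.08 + $8,756.40 = $21,613.44
Monthly = $21,613.44 ÷ 12 = $1,801.12

$1,801.12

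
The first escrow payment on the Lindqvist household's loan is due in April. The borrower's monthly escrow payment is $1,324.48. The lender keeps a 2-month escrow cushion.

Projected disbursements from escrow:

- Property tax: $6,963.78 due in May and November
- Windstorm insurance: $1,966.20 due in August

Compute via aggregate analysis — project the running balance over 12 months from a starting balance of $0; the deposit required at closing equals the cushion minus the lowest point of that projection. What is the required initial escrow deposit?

Cushion = 2 × $1,324.48 = $2,648.96
Trial balance (start $0, +$1,324.48 each month, − disbursements):
  Apr: +$1,324.48 → $1,324.48
  May: +$1,324.48 − $6,963.78 → -$4,314.82
  Jun: +$1,324.48 → -$2,990.34
  Jul: +$1,324.48 → -$1,665.86
  Aug: +$1,324.48 − $1,966.20 → -$2,307.58
  Sep: +$1,324.48 → -$983.10
  Oct: +$1,324.48 → $341.38
  Nov: +$1,324.48 − $6,963.78 → -$5,297.92
  Dec: +$1,324.48 → -$3,973.44
  Jan: +$1,324.48 → -$2,648.96
  Feb: +$1,324.48 → -$1,324.48
  Mar: +$1,324.48 → $0.00
Lowest trial balance = -$5,297.92 (Nov)
Initial deposit = cushion − low point = $2,648.96 − (-$5,297.92) = $7,946.88

$7,946.88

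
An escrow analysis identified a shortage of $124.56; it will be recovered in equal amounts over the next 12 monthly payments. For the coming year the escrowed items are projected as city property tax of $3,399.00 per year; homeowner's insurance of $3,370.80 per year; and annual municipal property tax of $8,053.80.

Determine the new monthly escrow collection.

$1,245.68

City property tax = $3,399.00 per year
Homeowner's insurance = $3,370.80 per year
Municipal property tax = $8,053.80 per year
Total per year = $14,823.60
Per month = $14,823.60 ÷ 12 = $1,235.30
Shortage spread = $124.56 / 12 = $10.38/mo
New monthly escrow = $1,235.30 + $10.38 = $1,245.68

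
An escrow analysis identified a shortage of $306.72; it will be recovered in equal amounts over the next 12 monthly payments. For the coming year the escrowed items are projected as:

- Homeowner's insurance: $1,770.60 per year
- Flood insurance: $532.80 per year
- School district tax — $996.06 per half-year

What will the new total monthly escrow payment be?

Homeowner's insurance: $1,770.60/yr
Flood insurance: $532.80/yr
School district tax: $996.06 × 2 = $1,992.12/yr
Yearly total = $4,295.52
Monthly = $4,295.52 ÷ 12 = $357.96
Shortage per month = $306.72 ÷ 12 = $25.56
Adjusted monthly = $357.96 + $25.56 = $383.52

$383.52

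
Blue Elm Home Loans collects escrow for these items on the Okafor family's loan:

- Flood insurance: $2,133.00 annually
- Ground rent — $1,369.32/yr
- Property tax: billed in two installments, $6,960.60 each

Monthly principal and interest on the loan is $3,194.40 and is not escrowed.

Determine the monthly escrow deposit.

$1,451.96

Flood insurance — $2,133.00/yr
Ground rent — $1,369.32/yr
Property tax — $6,960.60 × 2 = $13,921.20/yr
Total per year = $17,423.52
Base monthly escrow = $17,423.52 ÷ 12 = $1,451.96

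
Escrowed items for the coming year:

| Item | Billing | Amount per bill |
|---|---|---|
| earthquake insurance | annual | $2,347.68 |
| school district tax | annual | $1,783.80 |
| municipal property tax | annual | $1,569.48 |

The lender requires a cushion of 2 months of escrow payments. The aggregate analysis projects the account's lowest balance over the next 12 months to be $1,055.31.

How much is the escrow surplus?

$105.15

Earthquake insurance: $2,347.68 per year
School district tax: $1,783.80 per year
Municipal property tax: $1,569.48 per year
Yearly total = $5,700.96
Per month = $5,700.96 / 12 = $475.08
Required reserve = 2 × $475.08 = $950.16
Excess over cushion: $1,055.31 − $950.16 = $105.15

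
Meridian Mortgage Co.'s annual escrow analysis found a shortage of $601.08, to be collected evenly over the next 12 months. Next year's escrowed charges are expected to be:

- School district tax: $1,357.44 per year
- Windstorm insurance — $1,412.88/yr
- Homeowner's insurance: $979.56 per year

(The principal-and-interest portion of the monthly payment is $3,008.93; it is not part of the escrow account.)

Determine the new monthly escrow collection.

School district tax: $1,357.44/yr
Windstorm insurance: $1,412.88/yr
Homeowner's insurance: $979.56/yr
Yearly total = $3,749.88
Per month = $3,749.88 ÷ 12 = $312.49
Monthly shortage recovery: $601.08 / 12 = $50.09
Adjusted monthly = $312.49 + $50.09 = $362.58

$362.58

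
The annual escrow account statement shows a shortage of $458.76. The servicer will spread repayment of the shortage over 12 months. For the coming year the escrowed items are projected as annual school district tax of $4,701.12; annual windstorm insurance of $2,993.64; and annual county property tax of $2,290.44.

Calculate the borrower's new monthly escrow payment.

School district tax: $4,701.12 per year
Windstorm insurance: $2,993.64 per year
County property tax: $2,290.44 per year
Total per year = $4,701.12 + $2,993.64 + $2,290.44 = $9,985.20
Per month = $9,985.20 / 12 = $832.10
Monthly shortage recovery: $458.76 ÷ 12 = $38.23
New monthly escrow = $832.10 + $38.23 = $870.33

$870.33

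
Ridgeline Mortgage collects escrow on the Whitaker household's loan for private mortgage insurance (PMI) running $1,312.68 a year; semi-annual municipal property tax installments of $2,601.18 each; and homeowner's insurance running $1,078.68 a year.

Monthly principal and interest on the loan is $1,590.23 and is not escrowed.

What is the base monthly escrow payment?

Private mortgage insurance (PMI) = $1,312.68 per year
Municipal property tax = $2,601.18 × 2 = $5,202.36 per year
Homeowner's insurance = $1,078.68 per year
Combined annual = $7,593.72
Base monthly escrow = $7,593.72 ÷ 12 = $632.81

$632.81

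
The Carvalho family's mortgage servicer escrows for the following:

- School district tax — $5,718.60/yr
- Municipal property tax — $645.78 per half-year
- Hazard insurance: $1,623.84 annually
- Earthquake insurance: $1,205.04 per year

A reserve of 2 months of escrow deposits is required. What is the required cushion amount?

School district tax — $5,718.60/yr
Municipal property tax — $645.78 × 2 = $1,291.56/yr
Hazard insurance — $1,623.84/yr
Earthquake insurance — $1,205.04/yr
Total annual escrow = $5,718.60 + $1,291.56 + $1,623.84 + $1,205.04 = $9,839.04
Monthly escrow = $9,839.04 / 12 = $819.92
Cushion = 2 × $819.92 = $1,639.84

$1,639.84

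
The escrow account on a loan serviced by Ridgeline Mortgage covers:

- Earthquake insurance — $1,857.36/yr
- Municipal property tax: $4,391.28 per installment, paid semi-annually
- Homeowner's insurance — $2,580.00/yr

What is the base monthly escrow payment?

$1,101.66

Earthquake insurance — $1,857.36 annually
Municipal property tax — $4,391.28 × 2 = $8,782.56 annually
Homeowner's insurance — $2,580.00 annually
Yearly total = $1,857.36 + $8,782.56 + $2,580.00 = $13,219.92
Base monthly escrow = $13,219.92 / 12 = $1,101.66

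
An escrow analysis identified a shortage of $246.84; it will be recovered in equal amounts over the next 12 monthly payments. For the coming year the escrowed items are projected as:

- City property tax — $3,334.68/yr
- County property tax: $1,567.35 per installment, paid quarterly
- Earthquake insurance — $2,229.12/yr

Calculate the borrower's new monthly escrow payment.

$1,006.67

City property tax = $3,334.68 per year
County property tax = $1,567.35 × 4 = $6,269.40 per year
Earthquake insurance = $2,229.12 per year
Annual escrow total = $11,833.20
Base monthly escrow = $11,833.20 / 12 = $986.10
Shortage per month = $246.84 / 12 = $20.57
New monthly escrow = $986.10 + $20.57 = $1,006.67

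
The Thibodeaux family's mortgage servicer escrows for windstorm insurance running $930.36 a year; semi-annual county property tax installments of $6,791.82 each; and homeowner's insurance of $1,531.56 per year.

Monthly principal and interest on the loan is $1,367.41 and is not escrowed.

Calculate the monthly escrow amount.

Windstorm insurance = $930.36/yr
County property tax = $6,791.82 × 2 = $13,583.64/yr
Homeowner's insurance = $1,531.56/yr
Annual escrow total = $16,045.56
Base monthly escrow = $16,045.56 / 12 = $1,337.13

$1,337.13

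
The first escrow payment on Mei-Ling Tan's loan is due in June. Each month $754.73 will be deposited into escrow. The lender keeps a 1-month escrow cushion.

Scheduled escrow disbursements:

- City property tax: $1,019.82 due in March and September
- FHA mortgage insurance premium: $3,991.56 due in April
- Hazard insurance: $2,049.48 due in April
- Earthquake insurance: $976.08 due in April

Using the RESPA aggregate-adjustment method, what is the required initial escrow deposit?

$1,509.46

Cushion = 1 × $754.73 = $754.73
Trial balance (start $0, +$754.73 each month, − disbursements):
  Jun: +$754.73 → $754.73
  Jul: +$754.73 → $1,509.46
  Aug: +$754.73 → $2,264.19
  Sep: +$754.73 − $1,019.82 → $1,999.10
  Oct: +$754.73 → $2,753.83
  Nov: +$754.73 → $3,508.56
  Dec: +$754.73 → $4,263.29
  Jan: +$754.73 → $5,018.02
  Feb: +$754.73 → $5,772.75
  Mar: +$754.73 − $1,019.82 → $5,507.66
  Apr: +$754.73 − $7,017.12 → -$754.73
  May: +$754.73 → $0.00
Lowest trial balance = -$754.73 (Apr)
Initial deposit = cushion − low point = $754.73 − (-$754.73) = $1,509.46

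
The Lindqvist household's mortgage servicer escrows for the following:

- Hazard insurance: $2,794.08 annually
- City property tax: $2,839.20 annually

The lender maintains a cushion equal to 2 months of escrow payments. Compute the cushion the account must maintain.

$938.88

Hazard insurance: $2,794.08
City property tax: $2,839.20
Total annual escrow = $5,633.28
Monthly escrow = $5,633.28 ÷ 12 = $469.44
Required cushion = 2 × $469.44 = $938.88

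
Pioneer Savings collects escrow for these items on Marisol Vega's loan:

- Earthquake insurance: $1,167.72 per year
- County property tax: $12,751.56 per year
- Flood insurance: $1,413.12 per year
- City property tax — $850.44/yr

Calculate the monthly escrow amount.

Earthquake insurance — $1,167.72/yr
County property tax — $12,751.56/yr
Flood insurance — $1,413.12/yr
City property tax — $850.44/yr
Yearly total = $16,182.84
Base monthly escrow = $16,182.84 / 12 = $1,348.57

$1,348.57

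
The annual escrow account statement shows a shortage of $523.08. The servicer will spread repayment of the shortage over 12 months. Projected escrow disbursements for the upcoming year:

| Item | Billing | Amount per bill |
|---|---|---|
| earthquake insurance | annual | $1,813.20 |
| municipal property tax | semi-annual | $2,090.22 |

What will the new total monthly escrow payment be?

$543.06

Earthquake insurance = $1,813.20 annually
Municipal property tax = $2,090.22 × 2 = $4,180.44 annually
Total per year = $5,993.64
Monthly = $5,993.64 ÷ 12 = $499.47
Shortage spread = $523.08 / 12 = $43.59/mo
New monthly escrow = $499.47 + $43.59 = $543.06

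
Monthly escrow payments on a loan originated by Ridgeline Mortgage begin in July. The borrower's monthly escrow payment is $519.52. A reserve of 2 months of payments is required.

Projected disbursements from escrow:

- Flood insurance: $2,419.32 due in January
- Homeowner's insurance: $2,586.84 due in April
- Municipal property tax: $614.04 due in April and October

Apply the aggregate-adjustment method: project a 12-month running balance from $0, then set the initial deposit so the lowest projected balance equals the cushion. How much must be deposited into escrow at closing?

$2,078.08

Cushion = 2 × $519.52 = $1,039.04
Trial balance (start $0, +$519.52 each month, − disbursements):
  Jul: +$519.52 → $519.52
  Aug: +$519.52 → $1,039.04
  Sep: +$519.52 → $1,558.56
  Oct: +$519.52 − $614.04 → $1,464.04
  Nov: +$519.52 → $1,983.56
  Dec: +$519.52 → $2,503.08
  Jan: +$519.52 − $2,419.32 → $603.28
  Feb: +$519.52 → $1,122.80
  Mar: +$519.52 → $1,642.32
  Apr: +$519.52 − $3,200.88 → -$1,039.04
  May: +$519.52 → -$519.52
  Jun: +$519.52 → $0.00
Lowest trial balance = -$1,039.04 (Apr)
Initial deposit = cushion − low point = $1,039.04 − (-$1,039.04) = $2,078.08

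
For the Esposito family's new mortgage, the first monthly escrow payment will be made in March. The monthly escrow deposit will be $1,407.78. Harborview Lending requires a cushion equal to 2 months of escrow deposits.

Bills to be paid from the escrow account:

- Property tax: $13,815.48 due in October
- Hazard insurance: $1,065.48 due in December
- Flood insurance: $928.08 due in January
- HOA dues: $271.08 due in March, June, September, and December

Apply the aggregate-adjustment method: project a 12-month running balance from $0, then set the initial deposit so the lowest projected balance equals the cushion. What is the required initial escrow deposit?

$6,182.04

Cushion = 2 × $1,407.78 = $2,815.56
Trial balance (start $0, +$1,407.78 each month, − disbursements):
  Mar: +$1,407.78 − $271.08 → $1,136.70
  Apr: +$1,407.78 → $2,544.48
  May: +$1,407.78 → $3,952.26
  Jun: +$1,407.78 − $271.08 → $5,088.96
  Jul: +$1,407.78 → $6,496.74
  Aug: +$1,407.78 → $7,904.52
  Sep: +$1,407.78 − $271.08 → $9,041.22
  Oct: +$1,407.78 − $13,815.48 → -$3,366.48
  Nov: +$1,407.78 → -$1,958.70
  Dec: +$1,407.78 − $1,336.56 → -$1,887.48
  Jan: +$1,407.78 − $928.08 → -$1,407.78
  Feb: +$1,407.78 → $0.00
Lowest trial balance = -$3,366.48 (Oct)
Initial deposit = cushion − low point = $2,815.56 − (-$3,366.48) = $6,182.04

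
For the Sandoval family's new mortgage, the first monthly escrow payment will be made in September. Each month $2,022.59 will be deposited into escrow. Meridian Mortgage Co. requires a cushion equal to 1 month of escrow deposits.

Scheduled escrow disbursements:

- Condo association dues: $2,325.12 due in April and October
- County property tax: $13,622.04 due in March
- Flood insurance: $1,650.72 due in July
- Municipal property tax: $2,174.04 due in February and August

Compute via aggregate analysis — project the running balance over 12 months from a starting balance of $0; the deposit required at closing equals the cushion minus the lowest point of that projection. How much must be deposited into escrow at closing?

$6,288.19

Cushion = 1 × $2,022.59 = $2,022.59
Trial balance (start $0, +$2,022.59 each month, − disbursements):
  Sep: +$2,022.59 → $2,022.59
  Oct: +$2,022.59 − $2,325.12 → $1,720.06
  Nov: +$2,022.59 → $3,742.65
  Dec: +$2,022.59 → $5,765.24
  Jan: +$2,022.59 → $7,787.83
  Feb: +$2,022.59 − $2,174.04 → $7,636.38
  Mar: +$2,022.59 − $13,622.04 → -$3,963.07
  Apr: +$2,022.59 − $2,325.12 → -$4,265.60
  May: +$2,022.59 → -$2,243.01
  Jun: +$2,022.59 → -$220.42
  Jul: +$2,022.59 − $1,650.72 → $151.45
  Aug: +$2,022.59 − $2,174.04 → $0.00
Lowest trial balance = -$4,265.60 (Apr)
Initial deposit = cushion − low point = $2,022.59 − (-$4,265.60) = $6,288.19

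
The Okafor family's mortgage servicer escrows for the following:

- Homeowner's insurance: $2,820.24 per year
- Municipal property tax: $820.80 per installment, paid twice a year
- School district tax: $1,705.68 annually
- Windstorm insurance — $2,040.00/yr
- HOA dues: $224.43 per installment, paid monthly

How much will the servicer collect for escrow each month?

Homeowner's insurance: $2,820.24 annually
Municipal property tax: $820.80 × 2 = $1,641.60 annually
School district tax: $1,705.68 annually
Windstorm insurance: $2,040.00 annually
HOA dues: $224.43 × 12 = $2,693.16 annually
Yearly total = $2,820.24 + $1,641.60 + $1,705.68 + $2,040.00 + $2,693.16 = $10,900.68
Base monthly escrow = $10,900.68 / 12 = $908.39

$908.39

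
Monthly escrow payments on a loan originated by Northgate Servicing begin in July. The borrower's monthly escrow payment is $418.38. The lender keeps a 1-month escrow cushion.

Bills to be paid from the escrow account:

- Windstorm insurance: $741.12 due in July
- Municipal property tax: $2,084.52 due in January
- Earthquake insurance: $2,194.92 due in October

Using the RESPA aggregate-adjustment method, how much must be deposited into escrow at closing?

Cushion = 1 × $418.38 = $418.38
Trial balance (start $0, +$418.38 each month, − disbursements):
  Jul: +$418.38 − $741.12 → -$322.74
  Aug: +$418.38 → $95.64
  Sep: +$418.38 → $514.02
  Oct: +$418.38 − $2,194.92 → -$1,262.52
  Nov: +$418.38 → -$844.14
  Dec: +$418.38 → -$425.76
  Jan: +$418.38 − $2,084.52 → -$2,091.90
  Feb: +$418.38 → -$1,673.52
  Mar: +$418.38 → -$1,255.14
  Apr: +$418.38 → -$836.76
  May: +$418.38 → -$418.38
  Jun: +$418.38 → $0.00
Lowest trial balance = -$2,091.90 (Jan)
Initial deposit = cushion − low point = $418.38 − (-$2,091.90) = $2,510.28

$2,510.28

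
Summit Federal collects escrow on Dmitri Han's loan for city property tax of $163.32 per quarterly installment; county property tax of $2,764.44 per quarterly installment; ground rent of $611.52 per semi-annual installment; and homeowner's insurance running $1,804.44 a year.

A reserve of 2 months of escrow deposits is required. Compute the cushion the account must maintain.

City property tax: $163.32 × 4 = $653.28 per year
County property tax: $2,764.44 × 4 = $11,057.76 per year
Ground rent: $611.52 × 2 = $1,223.04 per year
Homeowner's insurance: $1,804.44 per year
Total per year = $653.28 + $11,057.76 + $1,223.04 + $1,804.44 = $14,738.52
Monthly escrow = $14,738.52 / 12 = $1,228.21
Reserve = 2 × $1,228.21 = $2,456.42

$2,456.42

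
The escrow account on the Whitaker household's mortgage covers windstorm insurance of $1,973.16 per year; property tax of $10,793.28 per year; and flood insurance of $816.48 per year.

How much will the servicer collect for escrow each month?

Windstorm insurance — $1,973.16 per year
Property tax — $10,793.28 per year
Flood insurance — $816.48 per year
Combined annual = $1,973.16 + $10,793.28 + $816.48 = $13,582.92
Base monthly escrow = $13,582.92 ÷ 12 = $1,131.91

$1,131.91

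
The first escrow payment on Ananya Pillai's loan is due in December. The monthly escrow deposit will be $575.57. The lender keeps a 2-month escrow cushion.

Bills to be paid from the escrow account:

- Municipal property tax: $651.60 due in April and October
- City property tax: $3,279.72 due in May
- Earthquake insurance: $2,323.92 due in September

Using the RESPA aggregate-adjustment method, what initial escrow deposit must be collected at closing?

Cushion = 2 × $575.57 = $1,151.14
Trial balance (start $0, +$575.57 each month, − disbursements):
  Dec: +$575.57 → $575.57
  Jan: +$575.57 → $1,151.14
  Feb: +$575.57 → $1,726.71
  Mar: +$575.57 → $2,302.28
  Apr: +$575.57 − $651.60 → $2,226.25
  May: +$575.57 − $3,279.72 → -$477.90
  Jun: +$575.57 → $97.67
  Jul: +$575.57 → $673.24
  Aug: +$575.57 → $1,248.81
  Sep: +$575.57 − $2,323.92 → -$499.54
  Oct: +$575.57 − $651.60 → -$575.57
  Nov: +$575.57 → $0.00
Lowest trial balance = -$575.57 (Oct)
Initial deposit = cushion − low point = $1,151.14 − (-$575.57) = $1,726.71

$1,726.71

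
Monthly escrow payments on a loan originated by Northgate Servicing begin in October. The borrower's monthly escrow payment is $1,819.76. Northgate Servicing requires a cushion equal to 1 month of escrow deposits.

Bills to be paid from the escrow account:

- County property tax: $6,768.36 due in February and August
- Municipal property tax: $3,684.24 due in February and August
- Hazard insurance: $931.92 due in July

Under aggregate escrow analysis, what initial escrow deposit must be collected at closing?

Cushion = 1 × $1,819.76 = $1,819.76
Trial balance (start $0, +$1,819.76 each month, − disbursements):
  Oct: +$1,819.76 → $1,819.76
  Nov: +$1,819.76 → $3,639.52
  Dec: +$1,819.76 → $5,459.28
  Jan: +$1,819.76 → $7,279.04
  Feb: +$1,819.76 − $10,452.60 → -$1,353.80
  Mar: +$1,819.76 → $465.96
  Apr: +$1,819.76 → $2,285.72
  May: +$1,819.76 → $4,105.48
  Jun: +$1,819.76 → $5,925.24
  Jul: +$1,819.76 − $931.92 → $6,813.08
  Aug: +$1,819.76 − $10,452.60 → -$1,819.76
  Sep: +$1,819.76 → $0.00
Lowest trial balance = -$1,819.76 (Aug)
Initial deposit = cushion − low point = $1,819.76 − (-$1,819.76) = $3,639.52

$3,639.52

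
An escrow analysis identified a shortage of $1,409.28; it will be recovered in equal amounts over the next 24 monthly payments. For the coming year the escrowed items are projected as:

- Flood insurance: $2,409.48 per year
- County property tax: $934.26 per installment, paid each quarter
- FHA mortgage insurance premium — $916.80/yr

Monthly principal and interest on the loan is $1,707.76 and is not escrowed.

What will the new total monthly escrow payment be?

Flood insurance: $2,409.48 annually
County property tax: $934.26 × 4 = $3,737.04 annually
FHA mortgage insurance premium: $916.80 annually
Total annual escrow = $2,409.48 + $3,737.04 + $916.80 = $7,063.32
Monthly escrow = $7,063.32 / 12 = $588.61
Shortage spread = $1,409.28 / 24 = $58.72/mo
Adjusted monthly = $588.61 + $58.72 = $647.33

$647.33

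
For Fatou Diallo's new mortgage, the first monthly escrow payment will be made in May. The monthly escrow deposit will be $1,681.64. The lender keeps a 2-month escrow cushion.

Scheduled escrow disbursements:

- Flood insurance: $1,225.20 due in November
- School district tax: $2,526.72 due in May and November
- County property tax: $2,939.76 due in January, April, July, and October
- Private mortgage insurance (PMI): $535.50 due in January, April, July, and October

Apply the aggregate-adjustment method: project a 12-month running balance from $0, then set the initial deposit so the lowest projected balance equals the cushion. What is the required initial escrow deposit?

$4,932.94

Cushion = 2 × $1,681.64 = $3,363.28
Trial balance (start $0, +$1,681.64 each month, − disbursements):
  May: +$1,681.64 − $2,526.72 → -$845.08
  Jun: +$1,681.64 → $836.56
  Jul: +$1,681.64 − $3,475.26 → -$957.06
  Aug: +$1,681.64 → $724.58
  Sep: +$1,681.64 → $2,406.22
  Oct: +$1,681.64 − $3,475.26 → $612.60
  Nov: +$1,681.64 − $3,751.92 → -$1,457.68
  Dec: +$1,681.64 → $223.96
  Jan: +$1,681.64 − $3,475.26 → -$1,569.66
  Feb: +$1,681.64 → $111.98
  Mar: +$1,681.64 → $1,793.62
  Apr: +$1,681.64 − $3,475.26 → $0.00
Lowest trial balance = -$1,569.66 (Jan)
Initial deposit = cushion − low point = $3,363.28 − (-$1,569.66) = $4,932.94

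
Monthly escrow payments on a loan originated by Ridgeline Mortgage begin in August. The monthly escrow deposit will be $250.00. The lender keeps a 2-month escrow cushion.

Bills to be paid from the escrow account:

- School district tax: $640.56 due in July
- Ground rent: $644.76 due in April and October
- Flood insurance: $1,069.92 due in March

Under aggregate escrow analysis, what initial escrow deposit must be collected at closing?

$609.44

Cushion = 2 × $250.00 = $500.00
Trial balance (start $0, +$250.00 each month, − disbursements):
  Aug: +$250.00 → $250.00
  Sep: +$250.00 → $500.00
  Oct: +$250.00 − $644.76 → $105.24
  Nov: +$250.00 → $355.24
  Dec: +$250.00 → $605.24
  Jan: +$250.00 → $855.24
  Feb: +$250.00 → $1,105.24
  Mar: +$250.00 − $1,069.92 → $285.32
  Apr: +$250.00 − $644.76 → -$109.44
  May: +$250.00 → $140.56
  Jun: +$250.00 → $390.56
  Jul: +$250.00 − $640.56 → $0.00
Lowest trial balance = -$109.44 (Apr)
Initial deposit = cushion − low point = $500.00 − (-$109.44) = $609.44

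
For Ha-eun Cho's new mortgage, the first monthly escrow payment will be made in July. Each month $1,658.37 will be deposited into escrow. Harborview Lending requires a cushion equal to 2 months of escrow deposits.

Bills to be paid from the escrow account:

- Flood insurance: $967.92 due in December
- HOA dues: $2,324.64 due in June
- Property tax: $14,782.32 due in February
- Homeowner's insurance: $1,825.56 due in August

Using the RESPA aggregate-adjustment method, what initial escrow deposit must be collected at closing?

$7,625.58

Cushion = 2 × $1,658.37 = $3,316.74
Trial balance (start $0, +$1,658.37 each month, − disbursements):
  Jul: +$1,658.37 → $1,658.37
  Aug: +$1,658.37 − $1,825.56 → $1,491.18
  Sep: +$1,658.37 → $3,149.55
  Oct: +$1,658.37 → $4,807.92
  Nov: +$1,658.37 → $6,466.29
  Dec: +$1,658.37 − $967.92 → $7,156.74
  Jan: +$1,658.37 → $8,815.11
  Feb: +$1,658.37 − $14,782.32 → -$4,308.84
  Mar: +$1,658.37 → -$2,650.47
  Apr: +$1,658.37 → -$992.10
  May: +$1,658.37 → $666.27
  Jun: +$1,658.37 − $2,324.64 → $0.00
Lowest trial balance = -$4,308.84 (Feb)
Initial deposit = cushion − low point = $3,316.74 − (-$4,308.84) = $7,625.58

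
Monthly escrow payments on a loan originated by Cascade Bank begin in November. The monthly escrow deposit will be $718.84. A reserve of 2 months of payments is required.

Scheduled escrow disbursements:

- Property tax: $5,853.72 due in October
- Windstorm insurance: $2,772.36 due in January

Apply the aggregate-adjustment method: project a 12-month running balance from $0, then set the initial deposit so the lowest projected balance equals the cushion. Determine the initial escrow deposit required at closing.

$2,053.52

Cushion = 2 × $718.84 = $1,437.68
Trial balance (start $0, +$718.84 each month, − disbursements):
  Nov: +$718.84 → $718.84
  Dec: +$718.84 → $1,437.68
  Jan: +$718.84 − $2,772.36 → -$615.84
  Feb: +$718.84 → $103.00
  Mar: +$718.84 → $821.84
  Apr: +$718.84 → $1,540.68
  May: +$718.84 → $2,259.52
  Jun: +$718.84 → $2,978.36
  Jul: +$718.84 → $3,697.20
  Aug: +$718.84 → $4,416.04
  Sep: +$718.84 → $5,134.88
  Oct: +$718.84 − $5,853.72 → $0.00
Lowest trial balance = -$615.84 (Jan)
Initial deposit = cushion − low point = $1,437.68 − (-$615.84) = $2,053.52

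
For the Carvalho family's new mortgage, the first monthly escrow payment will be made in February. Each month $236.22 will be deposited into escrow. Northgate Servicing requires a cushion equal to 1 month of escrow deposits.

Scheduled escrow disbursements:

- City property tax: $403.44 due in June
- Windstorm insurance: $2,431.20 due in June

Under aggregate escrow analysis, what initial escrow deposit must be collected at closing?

Cushion = 1 × $236.22 = $236.22
Trial balance (start $0, +$236.22 each month, − disbursements):
  Feb: +$236.22 → $236.22
  Mar: +$236.22 → $472.44
  Apr: +$236.22 → $708.66
  May: +$236.22 → $944.88
  Jun: +$236.22 − $2,834.64 → -$1,653.54
  Jul: +$236.22 → -$1,417.32
  Aug: +$236.22 → -$1,181.10
  Sep: +$236.22 → -$944.88
  Oct: +$236.22 → -$708.66
  Nov: +$236.22 → -$472.44
  Dec: +$236.22 → -$236.22
  Jan: +$236.22 → $0.00
Lowest trial balance = -$1,653.54 (Jun)
Initial deposit = cushion − low point = $236.22 − (-$1,653.54) = $1,889.76

$1,889.76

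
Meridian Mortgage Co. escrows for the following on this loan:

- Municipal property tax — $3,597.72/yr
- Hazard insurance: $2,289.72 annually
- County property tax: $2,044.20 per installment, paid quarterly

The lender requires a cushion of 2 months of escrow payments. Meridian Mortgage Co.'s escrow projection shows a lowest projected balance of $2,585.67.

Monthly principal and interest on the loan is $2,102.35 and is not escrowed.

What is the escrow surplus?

Municipal property tax = $3,597.72
Hazard insurance = $2,289.72
County property tax = $2,044.20 × 4 = $8,176.80
Combined annual = $3,597.72 + $2,289.72 + $8,176.80 = $14,064.24
Monthly escrow = $14,064.24 / 12 = $1,172.02
Cushion = 2 × $1,172.02 = $2,344.04
Surplus = $2,585.67 − $2,344.04 = $241.63

$241.63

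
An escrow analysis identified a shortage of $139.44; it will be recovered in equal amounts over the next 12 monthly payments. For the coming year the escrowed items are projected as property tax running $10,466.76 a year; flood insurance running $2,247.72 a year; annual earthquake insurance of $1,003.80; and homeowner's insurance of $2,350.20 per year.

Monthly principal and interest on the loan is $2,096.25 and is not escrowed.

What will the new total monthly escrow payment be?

Property tax — $10,466.76
Flood insurance — $2,247.72
Earthquake insurance — $1,003.80
Homeowner's insurance — $2,350.20
Total per year = $16,068.48
Monthly = $16,068.48 ÷ 12 = $1,339.04
Shortage spread = $139.44 ÷ 12 = $11.62/mo
Adjusted monthly = $1,339.04 + $11.62 = $1,350.66

$1,350.66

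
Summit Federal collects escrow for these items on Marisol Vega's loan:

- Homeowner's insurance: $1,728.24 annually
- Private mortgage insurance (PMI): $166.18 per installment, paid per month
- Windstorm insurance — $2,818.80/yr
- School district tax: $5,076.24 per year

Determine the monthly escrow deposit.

Homeowner's insurance = $1,728.24 annually
Private mortgage insurance (PMI) = $166.18 × 12 = $1,994.16 annually
Windstorm insurance = $2,818.80 annually
School district tax = $5,076.24 annually
Total annual escrow = $11,617.44
Base monthly escrow = $11,617.44 / 12 = $968.12

$968.12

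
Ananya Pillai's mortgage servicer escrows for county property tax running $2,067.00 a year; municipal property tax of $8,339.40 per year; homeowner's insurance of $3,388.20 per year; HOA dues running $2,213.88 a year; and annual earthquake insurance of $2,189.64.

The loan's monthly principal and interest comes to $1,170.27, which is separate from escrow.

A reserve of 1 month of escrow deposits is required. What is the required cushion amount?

County property tax: $2,067.00 per year
Municipal property tax: $8,339.40 per year
Homeowner's insurance: $3,388.20 per year
HOA dues: $2,213.88 per year
Earthquake insurance: $2,189.64 per year
Combined annual = $2,067.00 + $8,339.40 + $3,388.20 + $2,213.88 + $2,189.64 = $18,198.12
Monthly escrow = $18,198.12 / 12 = $1,516.51
Cushion = 1 × $1,516.51 = $1,516.51

$1,516.51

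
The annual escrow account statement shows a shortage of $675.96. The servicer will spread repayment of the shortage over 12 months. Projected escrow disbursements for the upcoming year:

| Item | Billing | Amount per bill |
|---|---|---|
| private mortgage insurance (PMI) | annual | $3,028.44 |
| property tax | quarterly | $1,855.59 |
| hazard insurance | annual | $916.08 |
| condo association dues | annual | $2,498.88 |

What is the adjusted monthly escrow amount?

Private mortgage insurance (PMI): $3,028.44 per year
Property tax: $1,855.59 × 4 = $7,422.36 per year
Hazard insurance: $916.08 per year
Condo association dues: $2,498.88 per year
Combined annual = $3,028.44 + $7,422.36 + $916.08 + $2,498.88 = $13,865.76
Base monthly escrow = $13,865.76 / 12 = $1,155.48
Shortage spread = $675.96 / 12 = $56.33/mo
Adjusted monthly = $1,155.48 + $56.33 = $1,211.81

$1,211.81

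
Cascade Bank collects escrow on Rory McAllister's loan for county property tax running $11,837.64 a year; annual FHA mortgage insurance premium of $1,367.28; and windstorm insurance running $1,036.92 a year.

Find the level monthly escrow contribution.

$1,186.82

County property tax — $11,837.64 per year
FHA mortgage insurance premium — $1,367.28 per year
Windstorm insurance — $1,036.92 per year
Combined annual = $11,837.64 + $1,367.28 + $1,036.92 = $14,241.84
Base monthly escrow = $14,241.84 ÷ 12 = $1,186.82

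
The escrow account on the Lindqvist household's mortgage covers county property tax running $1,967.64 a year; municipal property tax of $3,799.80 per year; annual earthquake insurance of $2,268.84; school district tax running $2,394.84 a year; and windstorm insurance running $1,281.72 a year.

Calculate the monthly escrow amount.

County property tax — $1,967.64/yr
Municipal property tax — $3,799.80/yr
Earthquake insurance — $2,268.84/yr
School district tax — $2,394.84/yr
Windstorm insurance — $1,281.72/yr
Annual escrow total = $1,967.64 + $3,799.80 + $2,268.84 + $2,394.84 + $1,281.72 = $11,712.84
Monthly escrow = $11,712.84 ÷ 12 = $976.07

$976.07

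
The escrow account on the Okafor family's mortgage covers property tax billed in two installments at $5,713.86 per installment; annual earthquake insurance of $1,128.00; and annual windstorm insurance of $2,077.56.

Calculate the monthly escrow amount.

$1,219.44

Property tax = $5,713.86 × 2 = $11,427.72 annually
Earthquake insurance = $1,128.00 annually
Windstorm insurance = $2,077.56 annually
Total per year = $11,427.72 + $1,128.00 + $2,077.56 = $14,633.28
Monthly escrow = $14,633.28 / 12 = $1,219.44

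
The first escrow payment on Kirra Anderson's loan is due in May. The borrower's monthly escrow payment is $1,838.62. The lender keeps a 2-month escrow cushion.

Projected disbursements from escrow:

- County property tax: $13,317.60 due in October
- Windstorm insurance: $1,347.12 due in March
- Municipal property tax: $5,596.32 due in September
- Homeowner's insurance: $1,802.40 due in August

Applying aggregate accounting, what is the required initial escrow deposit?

Cushion = 2 × $1,838.62 = $3,677.24
Trial balance (start $0, +$1,838.62 each month, − disbursements):
  May: +$1,838.62 → $1,838.62
  Jun: +$1,838.62 → $3,677.24
  Jul: +$1,838.62 → $5,515.86
  Aug: +$1,838.62 − $1,802.40 → $5,552.08
  Sep: +$1,838.62 − $5,596.32 → $1,794.38
  Oct: +$1,838.62 − $13,317.60 → -$9,684.60
  Nov: +$1,838.62 → -$7,845.98
  Dec: +$1,838.62 → -$6,007.36
  Jan: +$1,838.62 → -$4,168.74
  Feb: +$1,838.62 → -$2,330.12
  Mar: +$1,838.62 − $1,347.12 → -$1,838.62
  Apr: +$1,838.62 → $0.00
Lowest trial balance = -$9,684.60 (Oct)
Initial deposit = cushion − low point = $3,677.24 − (-$9,684.60) = $13,361.84

$13,361.84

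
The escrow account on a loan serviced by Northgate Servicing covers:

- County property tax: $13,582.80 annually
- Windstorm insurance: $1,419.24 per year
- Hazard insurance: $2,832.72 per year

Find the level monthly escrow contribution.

$1,486.23

County property tax: $13,582.80 per year
Windstorm insurance: $1,419.24 per year
Hazard insurance: $2,832.72 per year
Combined annual = $17,834.76
Monthly escrow = $17,834.76 / 12 = $1,486.23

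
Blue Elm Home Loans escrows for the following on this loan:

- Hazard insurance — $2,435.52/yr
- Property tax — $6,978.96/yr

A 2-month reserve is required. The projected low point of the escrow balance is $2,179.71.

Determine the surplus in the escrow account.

Hazard insurance = $2,435.52 annually
Property tax = $6,978.96 annually
Total per year = $2,435.52 + $6,978.96 = $9,414.48
Per month = $9,414.48 ÷ 12 = $784.54
Required reserve = 2 × $784.54 = $1,569.08
Surplus = $2,179.71 − $1,569.08 = $610.63

$610.63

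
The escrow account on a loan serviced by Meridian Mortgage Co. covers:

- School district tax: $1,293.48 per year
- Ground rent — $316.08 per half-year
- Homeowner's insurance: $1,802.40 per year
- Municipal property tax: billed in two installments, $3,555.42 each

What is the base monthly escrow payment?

School district tax — $1,293.48
Ground rent — $316.08 × 2 = $632.16
Homeowner's insurance — $1,802.40
Municipal property tax — $3,555.42 × 2 = $7,110.84
Combined annual = $1,293.48 + $632.16 + $1,802.40 + $7,110.84 = $10,838.88
Monthly = $10,838.88 / 12 = $903.24

$903.24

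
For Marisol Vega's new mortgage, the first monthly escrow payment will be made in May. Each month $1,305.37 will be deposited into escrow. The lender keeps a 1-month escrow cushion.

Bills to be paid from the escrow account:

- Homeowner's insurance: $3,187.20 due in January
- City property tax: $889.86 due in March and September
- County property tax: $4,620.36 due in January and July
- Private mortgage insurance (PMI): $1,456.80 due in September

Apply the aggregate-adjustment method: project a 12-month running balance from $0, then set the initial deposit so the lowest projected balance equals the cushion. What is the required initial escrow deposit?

$4,331.62

Cushion = 1 × $1,305.37 = $1,305.37
Trial balance (start $0, +$1,305.37 each month, − disbursements):
  May: +$1,305.37 → $1,305.37
  Jun: +$1,305.37 → $2,610.74
  Jul: +$1,305.37 − $4,620.36 → -$704.25
  Aug: +$1,305.37 → $601.12
  Sep: +$1,305.37 − $2,346.66 → -$440.17
  Oct: +$1,305.37 → $865.20
  Nov: +$1,305.37 → $2,170.57
  Dec: +$1,305.37 → $3,475.94
  Jan: +$1,305.37 − $7,807.56 → -$3,026.25
  Feb: +$1,305.37 → -$1,720.88
  Mar: +$1,305.37 − $889.86 → -$1,305.37
  Apr: +$1,305.37 → $0.00
Lowest trial balance = -$3,026.25 (Jan)
Initial deposit = cushion − low point = $1,305.37 − (-$3,026.25) = $4,331.62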